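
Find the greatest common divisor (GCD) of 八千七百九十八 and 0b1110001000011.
Convert 八千七百九十八 (Chinese numeral) → 8×1000 + 7×100 + 9×10 + 8 = 8798 (decimal)
Convert 0b1110001000011 (binary) → 4096 + 2048 + 1024 + 64 + 2 + 1 = 7235 (decimal)
Compute gcd(8798, 7235) = 1
1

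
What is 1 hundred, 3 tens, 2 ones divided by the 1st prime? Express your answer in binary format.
Convert 1 hundred, 3 tens, 2 ones (place-value notation) → 1×100 + 3×10 + 2 = 132 (decimal)
Convert the 1st prime (prime index) → 2 (decimal)
Compute 132 ÷ 2 = 66
Convert 66 (decimal) → 66 = 64 + 2 → 0b1000010 (binary)
0b1000010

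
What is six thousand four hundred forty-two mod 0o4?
Convert six thousand four hundred forty-two (English words) → 6×1000 + 4×100 + 42 = 6442 (decimal)
Convert 0o4 (octal) → 4 (decimal)
Compute 6442 mod 4 = 2
2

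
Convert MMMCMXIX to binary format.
Convert MMMCMXIX (Roman numeral) → 1000 + 1000 + 1000 + 900 + 10 + 9 = 3919 (decimal)
Convert 3919 (decimal) → 3919 = 2048 + 1024 + 512 + 256 + 64 + 8 + 4 + 2 + 1 → 0b111101001111 (binary)
0b111101001111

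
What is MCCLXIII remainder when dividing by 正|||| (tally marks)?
Convert MCCLXIII (Roman numeral) → 1000 + 100 + 100 + 50 + 10 + 1 + 1 + 1 = 1263 (decimal)
Convert 正|||| (tally marks) → 5 + 4 = 9 (decimal)
Compute 1263 mod 9 = 3
3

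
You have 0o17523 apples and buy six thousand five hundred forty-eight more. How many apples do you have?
Convert 0o17523 (octal) → 1×4096 + 7×512 + 5×64 + 2×8 + 3 = 8019 (decimal)
Convert six thousand five hundred forty-eight (English words) → 6×1000 + 5×100 + 48 = 6548 (decimal)
Compute 8019 + 6548 = 14567
14567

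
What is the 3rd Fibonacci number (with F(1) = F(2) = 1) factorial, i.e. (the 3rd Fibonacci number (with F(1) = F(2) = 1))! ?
Convert the 3rd Fibonacci number (with F(1) = F(2) = 1) (Fibonacci index) → 1, 1, 2 → 2 (decimal)
Compute 2! = 2
2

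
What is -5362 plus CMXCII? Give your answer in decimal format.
Convert CMXCII (Roman numeral) → 900 + 90 + 1 + 1 = 992 (decimal)
Compute -5362 + 992 = -4370
-4370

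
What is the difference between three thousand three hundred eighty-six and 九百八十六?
Convert three thousand three hundred eighty-six (English words) → 3×1000 + 3×100 + 86 = 3386 (decimal)
Convert 九百八十六 (Chinese numeral) → 9×100 + 8×10 + 6 = 986 (decimal)
Difference: |3386 - 986| = 2400
2400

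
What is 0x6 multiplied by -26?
Convert 0x6 (hexadecimal) → 6 (decimal)
Compute 6 × -26 = -156
-156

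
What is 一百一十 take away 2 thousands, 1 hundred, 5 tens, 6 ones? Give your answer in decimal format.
Convert 一百一十 (Chinese numeral) → 1×100 + 1×10 = 110 (decimal)
Convert 2 thousands, 1 hundred, 5 tens, 6 ones (place-value notation) → 2×1000 + 1×100 + 5×10 + 6 = 2156 (decimal)
Compute 110 - 2156 = -2046
-2046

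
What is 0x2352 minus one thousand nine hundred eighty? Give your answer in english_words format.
Convert 0x2352 (hexadecimal) → 2×4096 + 3×256 + 5×16 + 2 = 9042 (decimal)
Convert one thousand nine hundred eighty (English words) → 1×1000 + 9×100 + 80 = 1980 (decimal)
Compute 9042 - 1980 = 7062
Convert 7062 (decimal) → 7062 = 7×1000 + 62 → seven thousand sixty-two (English words)
seven thousand sixty-two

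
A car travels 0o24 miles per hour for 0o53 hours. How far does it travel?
Convert 0o24 (octal) → 2×8 + 4 = 20 (decimal)
Convert 0o53 (octal) → 5×8 + 3 = 43 (decimal)
Compute 20 × 43 = 860
860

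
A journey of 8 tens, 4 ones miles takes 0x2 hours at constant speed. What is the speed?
Convert 8 tens, 4 ones (place-value notation) → 8×10 + 4 = 84 (decimal)
Convert 0x2 (hexadecimal) → 2 (decimal)
Compute 84 ÷ 2 = 42
42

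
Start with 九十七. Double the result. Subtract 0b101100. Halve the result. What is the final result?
Convert 九十七 (Chinese numeral) → 9×10 + 7 = 97 (decimal)
Start: 97
97 × 2 = 194
Convert 0b101100 (binary) → 32 + 8 + 4 = 44 (decimal)
194 - 44 = 150
150 ÷ 2 = 75
75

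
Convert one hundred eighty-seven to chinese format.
Convert one hundred eighty-seven (English words) → 1×100 + 87 = 187 (decimal)
Convert 187 (decimal) → 187 = 1×100 + 8×10 + 7 → 一百八十七 (Chinese numeral)
一百八十七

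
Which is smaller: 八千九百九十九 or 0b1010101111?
Convert 八千九百九十九 (Chinese numeral) → 8×1000 + 9×100 + 9×10 + 9 = 8999 (decimal)
Convert 0b1010101111 (binary) → 512 + 128 + 32 + 8 + 4 + 2 + 1 = 687 (decimal)
Compare 8999 vs 687: smaller = 687
687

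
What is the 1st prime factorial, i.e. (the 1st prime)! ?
Convert the 1st prime (prime index) → 2 (decimal)
Compute 2! = 2
2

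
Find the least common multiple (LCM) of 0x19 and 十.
Convert 0x19 (hexadecimal) → 1×16 + 9 = 25 (decimal)
Convert 十 (Chinese numeral) → 1×10 = 10 (decimal)
Compute lcm(25, 10) = 50
50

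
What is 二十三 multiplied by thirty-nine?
Convert 二十三 (Chinese numeral) → 2×10 + 3 = 23 (decimal)
Convert thirty-nine (English words) → 39 (decimal)
Compute 23 × 39 = 897
897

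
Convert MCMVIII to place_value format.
Convert MCMVIII (Roman numeral) → 1000 + 900 + 5 + 1 + 1 + 1 = 1908 (decimal)
Convert 1908 (decimal) → 1908 = 1×1000 + 9×100 + 8 → 1 thousand, 9 hundreds, 8 ones (place-value notation)
1 thousand, 9 hundreds, 8 ones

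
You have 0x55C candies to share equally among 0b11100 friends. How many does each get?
Convert 0x55C (hexadecimal) → 5×256 + 5×16 + 12 = 1372 (decimal)
Convert 0b11100 (binary) → 16 + 8 + 4 = 28 (decimal)
Compute 1372 ÷ 28 = 49
49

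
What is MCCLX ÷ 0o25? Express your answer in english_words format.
Convert MCCLX (Roman numeral) → 1000 + 100 + 100 + 50 + 10 = 1260 (decimal)
Convert 0o25 (octal) → 2×8 + 5 = 21 (decimal)
Compute 1260 ÷ 21 = 60
Convert 60 (decimal) → sixty (English words)
sixty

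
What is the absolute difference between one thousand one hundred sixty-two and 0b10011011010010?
Convert one thousand one hundred sixty-two (English words) → 1×1000 + 1×100 + 62 = 1162 (decimal)
Convert 0b10011011010010 (binary) → 8192 + 1024 + 512 + 128 + 64 + 16 + 2 = 9938 (decimal)
Compute |1162 - 9938| = 8776
8776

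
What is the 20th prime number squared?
The 20th prime number = 71
Compute 71² = 71 × 71 = 5041
5041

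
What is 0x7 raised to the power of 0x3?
Convert 0x7 (hexadecimal) → 7 (decimal)
Convert 0x3 (hexadecimal) → 3 (decimal)
Compute 7 ^ 3 = 343
343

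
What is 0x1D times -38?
Convert 0x1D (hexadecimal) → 1×16 + 13 = 29 (decimal)
Compute 29 × -38 = -1102
-1102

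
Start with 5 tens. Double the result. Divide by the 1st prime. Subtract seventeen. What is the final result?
Convert 5 tens (place-value notation) → 5×10 = 50 (decimal)
Start: 50
50 × 2 = 100
Convert the 1st prime (prime index) → 2 (decimal)
100 ÷ 2 = 50
Convert seventeen (English words) → 17 (decimal)
50 - 17 = 33
33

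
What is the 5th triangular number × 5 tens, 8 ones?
Convert the 5th triangular number (triangular index) → 5×6/2 = 15 (decimal)
Convert 5 tens, 8 ones (place-value notation) → 5×10 + 8 = 58 (decimal)
Compute 15 × 58 = 870
870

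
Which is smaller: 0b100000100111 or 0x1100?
Convert 0b100000100111 (binary) → 2048 + 32 + 4 + 2 + 1 = 2087 (decimal)
Convert 0x1100 (hexadecimal) → 1×4096 + 1×256 = 4352 (decimal)
Compare 2087 vs 4352: smaller = 2087
2087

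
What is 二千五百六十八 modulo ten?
Convert 二千五百六十八 (Chinese numeral) → 2×1000 + 5×100 + 6×10 + 8 = 2568 (decimal)
Convert ten (English words) → 10 (decimal)
Compute 2568 mod 10 = 8
8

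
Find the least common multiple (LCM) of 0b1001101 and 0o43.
Convert 0b1001101 (binary) → 64 + 8 + 4 + 1 = 77 (decimal)
Convert 0o43 (octal) → 4×8 + 3 = 35 (decimal)
Compute lcm(77, 35) = 385
385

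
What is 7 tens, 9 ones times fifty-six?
Convert 7 tens, 9 ones (place-value notation) → 7×10 + 9 = 79 (decimal)
Convert fifty-six (English words) → 56 (decimal)
Compute 79 × 56 = 4424
4424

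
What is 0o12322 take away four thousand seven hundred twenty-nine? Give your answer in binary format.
Convert 0o12322 (octal) → 1×4096 + 2×512 + 3×64 + 2×8 + 2 = 5330 (decimal)
Convert four thousand seven hundred twenty-nine (English words) → 4×1000 + 7×100 + 29 = 4729 (decimal)
Compute 5330 - 4729 = 601
Convert 601 (decimal) → 601 = 512 + 64 + 16 + 8 + 1 → 0b1001011001 (binary)
0b1001011001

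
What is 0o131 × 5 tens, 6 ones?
Convert 0o131 (octal) → 1×64 + 3×8 + 1 = 89 (decimal)
Convert 5 tens, 6 ones (place-value notation) → 5×10 + 6 = 56 (decimal)
Compute 89 × 56 = 4984
4984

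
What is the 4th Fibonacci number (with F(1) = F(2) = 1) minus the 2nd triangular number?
The 4th Fibonacci number (with F(1) = F(2) = 1): 1, 1, 2, 3 → 3
Convert the 2nd triangular number (triangular index) → 2×3/2 = 3 (decimal)
Compute 3 - 3 = 0
0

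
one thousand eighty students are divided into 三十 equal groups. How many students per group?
Convert one thousand eighty (English words) → 1×1000 + 80 = 1080 (decimal)
Convert 三十 (Chinese numeral) → 3×10 = 30 (decimal)
Compute 1080 ÷ 30 = 36
36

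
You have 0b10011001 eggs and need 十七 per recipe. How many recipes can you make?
Convert 0b10011001 (binary) → 128 + 16 + 8 + 1 = 153 (decimal)
Convert 十七 (Chinese numeral) → 1×10 + 7 = 17 (decimal)
Compute 153 ÷ 17 = 9
9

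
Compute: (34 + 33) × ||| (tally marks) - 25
Convert ||| (tally marks) → 3 (decimal)
Expression in decimal: (34 + 33) × 3 - 25
Parentheses first: 34 + 33 = 67
Multiply: 67 × 3 = 201
Subtract: 201 - 25 = 176
176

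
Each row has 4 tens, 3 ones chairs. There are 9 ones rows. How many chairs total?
Convert 4 tens, 3 ones (place-value notation) → 4×10 + 3 = 43 (decimal)
Convert 9 ones (place-value notation) → 9 (decimal)
Compute 43 × 9 = 387
387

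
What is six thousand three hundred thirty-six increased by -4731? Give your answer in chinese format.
Convert six thousand three hundred thirty-six (English words) → 6×1000 + 3×100 + 36 = 6336 (decimal)
Compute 6336 + -4731 = 1605
Convert 1605 (decimal) → 1605 = 1×1000 + 6×100 + 5 → 一千六百零五 (Chinese numeral)
一千六百零五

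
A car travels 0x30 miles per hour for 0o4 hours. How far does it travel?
Convert 0x30 (hexadecimal) → 3×16 = 48 (decimal)
Convert 0o4 (octal) → 4 (decimal)
Compute 48 × 4 = 192
192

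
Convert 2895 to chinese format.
Convert 2895 (decimal) → 2895 = 2×1000 + 8×100 + 9×10 + 5 → 二千八百九十五 (Chinese numeral)
二千八百九十五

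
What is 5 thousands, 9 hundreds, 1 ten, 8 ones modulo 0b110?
Convert 5 thousands, 9 hundreds, 1 ten, 8 ones (place-value notation) → 5×1000 + 9×100 + 1×10 + 8 = 5918 (decimal)
Convert 0b110 (binary) → 4 + 2 = 6 (decimal)
Compute 5918 mod 6 = 2
2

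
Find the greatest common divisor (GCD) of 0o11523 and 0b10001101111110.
Convert 0o11523 (octal) → 1×4096 + 1×512 + 5×64 + 2×8 + 3 = 4947 (decimal)
Convert 0b10001101111110 (binary) → 8192 + 512 + 256 + 64 + 32 + 16 + 8 + 4 + 2 = 9086 (decimal)
Compute gcd(4947, 9086) = 1
1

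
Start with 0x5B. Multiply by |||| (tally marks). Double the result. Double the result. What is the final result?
Convert 0x5B (hexadecimal) → 5×16 + 11 = 91 (decimal)
Start: 91
Convert |||| (tally marks) → 4 (decimal)
91 × 4 = 364
364 × 2 = 728
728 × 2 = 1456
1456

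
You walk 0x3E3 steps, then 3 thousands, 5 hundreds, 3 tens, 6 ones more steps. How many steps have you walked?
Convert 0x3E3 (hexadecimal) → 3×256 + 14×16 + 3 = 995 (decimal)
Convert 3 thousands, 5 hundreds, 3 tens, 6 ones (place-value notation) → 3×1000 + 5×100 + 3×10 + 6 = 3536 (decimal)
Compute 995 + 3536 = 4531
4531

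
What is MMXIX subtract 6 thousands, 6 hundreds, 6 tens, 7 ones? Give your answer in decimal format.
Convert MMXIX (Roman numeral) → 1000 + 1000 + 10 + 9 = 2019 (decimal)
Convert 6 thousands, 6 hundreds, 6 tens, 7 ones (place-value notation) → 6×1000 + 6×100 + 6×10 + 7 = 6667 (decimal)
Compute 2019 - 6667 = -4648
-4648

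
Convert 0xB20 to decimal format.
Convert 0xB20 (hexadecimal) → 11×256 + 2×16 = 2848 (decimal)
2848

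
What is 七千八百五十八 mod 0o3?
Convert 七千八百五十八 (Chinese numeral) → 7×1000 + 8×100 + 5×10 + 8 = 7858 (decimal)
Convert 0o3 (octal) → 3 (decimal)
Compute 7858 mod 3 = 1
1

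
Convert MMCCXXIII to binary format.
Convert MMCCXXIII (Roman numeral) → 1000 + 1000 + 100 + 100 + 10 + 10 + 1 + 1 + 1 = 2223 (decimal)
Convert 2223 (decimal) → 2223 = 2048 + 128 + 32 + 8 + 4 + 2 + 1 → 0b100010101111 (binary)
0b100010101111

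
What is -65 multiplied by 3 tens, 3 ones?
Convert 3 tens, 3 ones (place-value notation) → 3×10 + 3 = 33 (decimal)
Compute -65 × 33 = -2145
-2145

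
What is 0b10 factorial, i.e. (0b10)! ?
Convert 0b10 (binary) → 2 (decimal)
Compute 2! = 2
2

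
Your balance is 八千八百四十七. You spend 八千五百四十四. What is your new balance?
Convert 八千八百四十七 (Chinese numeral) → 8×1000 + 8×100 + 4×10 + 7 = 8847 (decimal)
Convert 八千五百四十四 (Chinese numeral) → 8×1000 + 5×100 + 4×10 + 4 = 8544 (decimal)
Compute 8847 - 8544 = 303
303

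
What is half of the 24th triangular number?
The 24th triangular number = 24×25/2 = 300
Compute 300 ÷ 2 = 150
150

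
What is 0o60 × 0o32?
Convert 0o60 (octal) → 6×8 = 48 (decimal)
Convert 0o32 (octal) → 3×8 + 2 = 26 (decimal)
Compute 48 × 26 = 1248
1248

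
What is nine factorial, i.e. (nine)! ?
Convert nine (English words) → 9 (decimal)
Compute 9! = 362880
362880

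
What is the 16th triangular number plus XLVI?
The 16th triangular number = 16×17/2 = 136
Convert XLVI (Roman numeral) → 40 + 5 + 1 = 46 (decimal)
Compute 136 + 46 = 182
182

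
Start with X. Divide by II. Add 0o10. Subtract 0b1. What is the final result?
Convert X (Roman numeral) → 10 (decimal)
Start: 10
Convert II (Roman numeral) → 1 + 1 = 2 (decimal)
10 ÷ 2 = 5
Convert 0o10 (octal) → 1×8 = 8 (decimal)
5 + 8 = 13
Convert 0b1 (binary) → 1 (decimal)
13 - 1 = 12
12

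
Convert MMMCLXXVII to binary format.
Convert MMMCLXXVII (Roman numeral) → 1000 + 1000 + 1000 + 100 + 50 + 10 + 10 + 5 + 1 + 1 = 3177 (decimal)
Convert 3177 (decimal) → 3177 = 2048 + 1024 + 64 + 32 + 8 + 1 → 0b110001101001 (binary)
0b110001101001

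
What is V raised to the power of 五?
Convert V (Roman numeral) → 5 (decimal)
Convert 五 (Chinese numeral) → 5 (decimal)
Compute 5 ^ 5 = 3125
3125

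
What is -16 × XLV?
Convert XLV (Roman numeral) → 40 + 5 = 45 (decimal)
Compute -16 × 45 = -720
-720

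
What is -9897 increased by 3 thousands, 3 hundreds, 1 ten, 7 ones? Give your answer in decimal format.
Convert 3 thousands, 3 hundreds, 1 ten, 7 ones (place-value notation) → 3×1000 + 3×100 + 1×10 + 7 = 3317 (decimal)
Compute -9897 + 3317 = -6580
-6580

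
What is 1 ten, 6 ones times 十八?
Convert 1 ten, 6 ones (place-value notation) → 1×10 + 6 = 16 (decimal)
Convert 十八 (Chinese numeral) → 1×10 + 8 = 18 (decimal)
Compute 16 × 18 = 288
288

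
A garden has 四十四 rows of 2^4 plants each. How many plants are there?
Convert 2^4 (power) → 16 (decimal)
Convert 四十四 (Chinese numeral) → 4×10 + 4 = 44 (decimal)
Compute 16 × 44 = 704
704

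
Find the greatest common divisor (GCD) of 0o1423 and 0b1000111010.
Convert 0o1423 (octal) → 1×512 + 4×64 + 2×8 + 3 = 787 (decimal)
Convert 0b1000111010 (binary) → 512 + 32 + 16 + 8 + 2 = 570 (decimal)
Compute gcd(787, 570) = 1
1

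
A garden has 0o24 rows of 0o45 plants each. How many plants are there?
Convert 0o45 (octal) → 4×8 + 5 = 37 (decimal)
Convert 0o24 (octal) → 2×8 + 4 = 20 (decimal)
Compute 37 × 20 = 740
740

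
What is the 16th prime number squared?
The 16th prime number = 53
Compute 53² = 53 × 53 = 2809
2809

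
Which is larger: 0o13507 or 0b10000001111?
Convert 0o13507 (octal) → 1×4096 + 3×512 + 5×64 + 7 = 5959 (decimal)
Convert 0b10000001111 (binary) → 1024 + 8 + 4 + 2 + 1 = 1039 (decimal)
Compare 5959 vs 1039: larger = 5959
5959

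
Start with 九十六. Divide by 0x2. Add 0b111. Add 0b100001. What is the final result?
Convert 九十六 (Chinese numeral) → 9×10 + 6 = 96 (decimal)
Start: 96
Convert 0x2 (hexadecimal) → 2 (decimal)
96 ÷ 2 = 48
Convert 0b111 (binary) → 4 + 2 + 1 = 7 (decimal)
48 + 7 = 55
Convert 0b100001 (binary) → 32 + 1 = 33 (decimal)
55 + 33 = 88
88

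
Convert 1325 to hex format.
Convert 1325 (decimal) → 1325 = 5×256 + 2×16 + 13 → 0x52D (hexadecimal)
0x52D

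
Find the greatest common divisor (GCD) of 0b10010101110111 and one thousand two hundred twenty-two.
Convert 0b10010101110111 (binary) → 8192 + 1024 + 256 + 64 + 32 + 16 + 4 + 2 + 1 = 9591 (decimal)
Convert one thousand two hundred twenty-two (English words) → 1×1000 + 2×100 + 22 = 1222 (decimal)
Compute gcd(9591, 1222) = 1
1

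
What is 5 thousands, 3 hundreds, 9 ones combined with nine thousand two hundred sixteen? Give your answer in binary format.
Convert 5 thousands, 3 hundreds, 9 ones (place-value notation) → 5×1000 + 3×100 + 9 = 5309 (decimal)
Convert nine thousand two hundred sixteen (English words) → 9×1000 + 2×100 + 16 = 9216 (decimal)
Compute 5309 + 9216 = 14525
Convert 14525 (decimal) → 14525 = 8192 + 4096 + 2048 + 128 + 32 + 16 + 8 + 4 + 1 → 0b11100010111101 (binary)
0b11100010111101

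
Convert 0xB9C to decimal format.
Convert 0xB9C (hexadecimal) → 11×256 + 9×16 + 12 = 2972 (decimal)
2972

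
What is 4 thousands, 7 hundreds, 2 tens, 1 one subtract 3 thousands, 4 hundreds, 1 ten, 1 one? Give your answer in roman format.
Convert 4 thousands, 7 hundreds, 2 tens, 1 one (place-value notation) → 4×1000 + 7×100 + 2×10 + 1 = 4721 (decimal)
Convert 3 thousands, 4 hundreds, 1 ten, 1 one (place-value notation) → 3×1000 + 4×100 + 1×10 + 1 = 3411 (decimal)
Compute 4721 - 3411 = 1310
Convert 1310 (decimal) → 1310 = 1000 + 100 + 100 + 100 + 10 → MCCCX (Roman numeral)
MCCCX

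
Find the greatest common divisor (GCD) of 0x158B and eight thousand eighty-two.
Convert 0x158B (hexadecimal) → 1×4096 + 5×256 + 8×16 + 11 = 5515 (decimal)
Convert eight thousand eighty-two (English words) → 8×1000 + 82 = 8082 (decimal)
Compute gcd(5515, 8082) = 1
1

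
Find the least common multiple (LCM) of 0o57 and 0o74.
Convert 0o57 (octal) → 5×8 + 7 = 47 (decimal)
Convert 0o74 (octal) → 7×8 + 4 = 60 (decimal)
Compute lcm(47, 60) = 2820
2820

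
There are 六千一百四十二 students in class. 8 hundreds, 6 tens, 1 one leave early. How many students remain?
Convert 六千一百四十二 (Chinese numeral) → 6×1000 + 1×100 + 4×10 + 2 = 6142 (decimal)
Convert 8 hundreds, 6 tens, 1 one (place-value notation) → 8×100 + 6×10 + 1 = 861 (decimal)
Compute 6142 - 861 = 5281
5281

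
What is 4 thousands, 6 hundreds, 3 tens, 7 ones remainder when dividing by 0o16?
Convert 4 thousands, 6 hundreds, 3 tens, 7 ones (place-value notation) → 4×1000 + 6×100 + 3×10 + 7 = 4637 (decimal)
Convert 0o16 (octal) → 1×8 + 6 = 14 (decimal)
Compute 4637 mod 14 = 3
3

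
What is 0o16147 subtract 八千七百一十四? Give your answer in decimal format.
Convert 0o16147 (octal) → 1×4096 + 6×512 + 1×64 + 4×8 + 7 = 7271 (decimal)
Convert 八千七百一十四 (Chinese numeral) → 8×1000 + 7×100 + 1×10 + 4 = 8714 (decimal)
Compute 7271 - 8714 = -1443
-1443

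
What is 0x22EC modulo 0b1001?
Convert 0x22EC (hexadecimal) → 2×4096 + 2×256 + 14×16 + 12 = 8940 (decimal)
Convert 0b1001 (binary) → 8 + 1 = 9 (decimal)
Compute 8940 mod 9 = 3
3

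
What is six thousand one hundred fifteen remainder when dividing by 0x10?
Convert six thousand one hundred fifteen (English words) → 6×1000 + 1×100 + 15 = 6115 (decimal)
Convert 0x10 (hexadecimal) → 1×16 = 16 (decimal)
Compute 6115 mod 16 = 3
3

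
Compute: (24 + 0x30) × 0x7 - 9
Convert 0x30 (hexadecimal) → 3×16 = 48 (decimal)
Convert 0x7 (hexadecimal) → 7 (decimal)
Expression in decimal: (24 + 48) × 7 - 9
Parentheses first: 24 + 48 = 72
Multiply: 72 × 7 = 504
Subtract: 504 - 9 = 495
495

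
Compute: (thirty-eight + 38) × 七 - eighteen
Convert thirty-eight (English words) → 38 (decimal)
Convert 七 (Chinese numeral) → 7 (decimal)
Convert eighteen (English words) → 18 (decimal)
Expression in decimal: (38 + 38) × 7 - 18
Parentheses first: 38 + 38 = 76
Multiply: 76 × 7 = 532
Subtract: 532 - 18 = 514
514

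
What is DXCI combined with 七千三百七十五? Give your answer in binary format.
Convert DXCI (Roman numeral) → 500 + 90 + 1 = 591 (decimal)
Convert 七千三百七十五 (Chinese numeral) → 7×1000 + 3×100 + 7×10 + 5 = 7375 (decimal)
Compute 591 + 7375 = 7966
Convert 7966 (decimal) → 7966 = 4096 + 2048 + 1024 + 512 + 256 + 16 + 8 + 4 + 2 → 0b1111100011110 (binary)
0b1111100011110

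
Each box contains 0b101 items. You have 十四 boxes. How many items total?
Convert 0b101 (binary) → 4 + 1 = 5 (decimal)
Convert 十四 (Chinese numeral) → 1×10 + 4 = 14 (decimal)
Compute 5 × 14 = 70
70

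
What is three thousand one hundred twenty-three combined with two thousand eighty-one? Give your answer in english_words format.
Convert three thousand one hundred twenty-three (English words) → 3×1000 + 1×100 + 23 = 3123 (decimal)
Convert two thousand eighty-one (English words) → 2×1000 + 81 = 2081 (decimal)
Compute 3123 + 2081 = 5204
Convert 5204 (decimal) → 5204 = 5×1000 + 2×100 + 4 → five thousand two hundred four (English words)
five thousand two hundred four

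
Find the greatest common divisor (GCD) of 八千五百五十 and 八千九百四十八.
Convert 八千五百五十 (Chinese numeral) → 8×1000 + 5×100 + 5×10 = 8550 (decimal)
Convert 八千九百四十八 (Chinese numeral) → 8×1000 + 9×100 + 4×10 + 8 = 8948 (decimal)
Compute gcd(8550, 8948) = 2
2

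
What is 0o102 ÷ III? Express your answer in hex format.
Convert 0o102 (octal) → 1×64 + 2 = 66 (decimal)
Convert III (Roman numeral) → 1 + 1 + 1 = 3 (decimal)
Compute 66 ÷ 3 = 22
Convert 22 (decimal) → 22 = 1×16 + 6 → 0x16 (hexadecimal)
0x16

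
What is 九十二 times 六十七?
Convert 九十二 (Chinese numeral) → 9×10 + 2 = 92 (decimal)
Convert 六十七 (Chinese numeral) → 6×10 + 7 = 67 (decimal)
Compute 92 × 67 = 6164
6164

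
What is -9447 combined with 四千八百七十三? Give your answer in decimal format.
Convert 四千八百七十三 (Chinese numeral) → 4×1000 + 8×100 + 7×10 + 3 = 4873 (decimal)
Compute -9447 + 4873 = -4574
-4574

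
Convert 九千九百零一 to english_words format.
Convert 九千九百零一 (Chinese numeral) → 9×1000 + 9×100 + 1 = 9901 (decimal)
Convert 9901 (decimal) → 9901 = 9×1000 + 9×100 + 1 → nine thousand nine hundred one (English words)
nine thousand nine hundred one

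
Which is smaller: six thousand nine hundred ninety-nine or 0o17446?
Convert six thousand nine hundred ninety-nine (English words) → 6×1000 + 9×100 + 99 = 6999 (decimal)
Convert 0o17446 (octal) → 1×4096 + 7×512 + 4×64 + 4×8 + 6 = 7974 (decimal)
Compare 6999 vs 7974: smaller = 6999
6999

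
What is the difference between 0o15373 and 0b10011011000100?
Convert 0o15373 (octal) → 1×4096 + 5×512 + 3×64 + 7×8 + 3 = 6907 (decimal)
Convert 0b10011011000100 (binary) → 8192 + 1024 + 512 + 128 + 64 + 4 = 9924 (decimal)
Difference: |6907 - 9924| = 3017
3017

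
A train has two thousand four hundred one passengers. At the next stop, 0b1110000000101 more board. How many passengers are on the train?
Convert two thousand four hundred one (English words) → 2×1000 + 4×100 + 1 = 2401 (decimal)
Convert 0b1110000000101 (binary) → 4096 + 2048 + 1024 + 4 + 1 = 7173 (decimal)
Compute 2401 + 7173 = 9574
9574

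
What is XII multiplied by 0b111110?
Convert XII (Roman numeral) → 10 + 1 + 1 = 12 (decimal)
Convert 0b111110 (binary) → 32 + 16 + 8 + 4 + 2 = 62 (decimal)
Compute 12 × 62 = 744
744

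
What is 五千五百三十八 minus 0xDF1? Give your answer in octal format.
Convert 五千五百三十八 (Chinese numeral) → 5×1000 + 5×100 + 3×10 + 8 = 5538 (decimal)
Convert 0xDF1 (hexadecimal) → 13×256 + 15×16 + 1 = 3569 (decimal)
Compute 5538 - 3569 = 1969
Convert 1969 (decimal) → 1969 = 3×512 + 6×64 + 6×8 + 1 → 0o3661 (octal)
0o3661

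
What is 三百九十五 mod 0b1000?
Convert 三百九十五 (Chinese numeral) → 3×100 + 9×10 + 5 = 395 (decimal)
Convert 0b1000 (binary) → 8 (decimal)
Compute 395 mod 8 = 3
3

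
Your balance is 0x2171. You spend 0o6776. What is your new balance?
Convert 0x2171 (hexadecimal) → 2×4096 + 1×256 + 7×16 + 1 = 8561 (decimal)
Convert 0o6776 (octal) → 6×512 + 7×64 + 7×8 + 6 = 3582 (decimal)
Compute 8561 - 3582 = 4979
4979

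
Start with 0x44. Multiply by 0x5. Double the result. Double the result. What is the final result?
Convert 0x44 (hexadecimal) → 4×16 + 4 = 68 (decimal)
Start: 68
Convert 0x5 (hexadecimal) → 5 (decimal)
68 × 5 = 340
340 × 2 = 680
680 × 2 = 1360
1360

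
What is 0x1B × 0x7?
Convert 0x1B (hexadecimal) → 1×16 + 11 = 27 (decimal)
Convert 0x7 (hexadecimal) → 7 (decimal)
Compute 27 × 7 = 189
189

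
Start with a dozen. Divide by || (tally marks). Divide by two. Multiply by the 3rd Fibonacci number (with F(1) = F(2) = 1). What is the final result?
Convert a dozen (colloquial) → 12 (decimal)
Start: 12
Convert || (tally marks) → 2 (decimal)
12 ÷ 2 = 6
Convert two (English words) → 2 (decimal)
6 ÷ 2 = 3
Convert the 3rd Fibonacci number (with F(1) = F(2) = 1) (Fibonacci index) → 1, 1, 2 → 2 (decimal)
3 × 2 = 6
6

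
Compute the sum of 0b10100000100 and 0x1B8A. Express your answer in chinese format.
Convert 0b10100000100 (binary) → 1024 + 256 + 4 = 1284 (decimal)
Convert 0x1B8A (hexadecimal) → 1×4096 + 11×256 + 8×16 + 10 = 7050 (decimal)
Compute 1284 + 7050 = 8334
Convert 8334 (decimal) → 8334 = 8×1000 + 3×100 + 3×10 + 4 → 八千三百三十四 (Chinese numeral)
八千三百三十四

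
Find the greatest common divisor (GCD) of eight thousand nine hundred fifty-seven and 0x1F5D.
Convert eight thousand nine hundred fifty-seven (English words) → 8×1000 + 9×100 + 57 = 8957 (decimal)
Convert 0x1F5D (hexadecimal) → 1×4096 + 15×256 + 5×16 + 13 = 8029 (decimal)
Compute gcd(8957, 8029) = 1
1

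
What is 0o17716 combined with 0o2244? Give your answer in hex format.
Convert 0o17716 (octal) → 1×4096 + 7×512 + 7×64 + 1×8 + 6 = 8142 (decimal)
Convert 0o2244 (octal) → 2×512 + 2×64 + 4×8 + 4 = 1188 (decimal)
Compute 8142 + 1188 = 9330
Convert 9330 (decimal) → 9330 = 2×4096 + 4×256 + 7×16 + 2 → 0x2472 (hexadecimal)
0x2472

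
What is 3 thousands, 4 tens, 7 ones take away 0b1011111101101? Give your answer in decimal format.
Convert 3 thousands, 4 tens, 7 ones (place-value notation) → 3×1000 + 4×10 + 7 = 3047 (decimal)
Convert 0b1011111101101 (binary) → 4096 + 1024 + 512 + 256 + 128 + 64 + 32 + 8 + 4 + 1 = 6125 (decimal)
Compute 3047 - 6125 = -3078
-3078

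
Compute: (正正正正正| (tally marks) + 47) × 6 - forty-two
Convert 正正正正正| (tally marks) → 5 + 5 + 5 + 5 + 5 + 1 = 26 (decimal)
Convert forty-two (English words) → 42 (decimal)
Expression in decimal: (26 + 47) × 6 - 42
Parentheses first: 26 + 47 = 73
Multiply: 73 × 6 = 438
Subtract: 438 - 42 = 396
396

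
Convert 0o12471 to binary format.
Convert 0o12471 (octal) → 1×4096 + 2×512 + 4×64 + 7×8 + 1 = 5433 (decimal)
Convert 5433 (decimal) → 5433 = 4096 + 1024 + 256 + 32 + 16 + 8 + 1 → 0b1010100111001 (binary)
0b1010100111001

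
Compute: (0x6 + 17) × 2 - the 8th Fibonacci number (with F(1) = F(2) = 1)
Convert 0x6 (hexadecimal) → 6 (decimal)
Convert the 8th Fibonacci number (with F(1) = F(2) = 1) (Fibonacci index) → 1, 1, 2, 3, 5, 8, 13, 21 → 21 (decimal)
Expression in decimal: (6 + 17) × 2 - 21
Parentheses first: 6 + 17 = 23
Multiply: 23 × 2 = 46
Subtract: 46 - 21 = 25
25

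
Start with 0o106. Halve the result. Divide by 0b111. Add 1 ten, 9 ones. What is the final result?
Convert 0o106 (octal) → 1×64 + 6 = 70 (decimal)
Start: 70
70 ÷ 2 = 35
Convert 0b111 (binary) → 4 + 2 + 1 = 7 (decimal)
35 ÷ 7 = 5
Convert 1 ten, 9 ones (place-value notation) → 1×10 + 9 = 19 (decimal)
5 + 19 = 24
24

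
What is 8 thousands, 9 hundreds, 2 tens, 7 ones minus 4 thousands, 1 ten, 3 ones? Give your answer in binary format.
Convert 8 thousands, 9 hundreds, 2 tens, 7 ones (place-value notation) → 8×1000 + 9×100 + 2×10 + 7 = 8927 (decimal)
Convert 4 thousands, 1 ten, 3 ones (place-value notation) → 4×1000 + 1×10 + 3 = 4013 (decimal)
Compute 8927 - 4013 = 4914
Convert 4914 (decimal) → 4914 = 4096 + 512 + 256 + 32 + 16 + 2 → 0b1001100110010 (binary)
0b1001100110010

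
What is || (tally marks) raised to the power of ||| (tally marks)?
Convert || (tally marks) → 2 (decimal)
Convert ||| (tally marks) → 3 (decimal)
Compute 2 ^ 3 = 8
8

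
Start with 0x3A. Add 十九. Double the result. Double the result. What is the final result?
Convert 0x3A (hexadecimal) → 3×16 + 10 = 58 (decimal)
Start: 58
Convert 十九 (Chinese numeral) → 1×10 + 9 = 19 (decimal)
58 + 19 = 77
77 × 2 = 154
154 × 2 = 308
308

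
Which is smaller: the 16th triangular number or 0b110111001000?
Convert the 16th triangular number (triangular index) → 16×17/2 = 136 (decimal)
Convert 0b110111001000 (binary) → 2048 + 1024 + 256 + 128 + 64 + 8 = 3528 (decimal)
Compare 136 vs 3528: smaller = 136
136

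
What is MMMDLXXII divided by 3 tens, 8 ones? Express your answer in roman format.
Convert MMMDLXXII (Roman numeral) → 1000 + 1000 + 1000 + 500 + 50 + 10 + 10 + 1 + 1 = 3572 (decimal)
Convert 3 tens, 8 ones (place-value notation) → 3×10 + 8 = 38 (decimal)
Compute 3572 ÷ 38 = 94
Convert 94 (decimal) → 94 = 90 + 4 → XCIV (Roman numeral)
XCIV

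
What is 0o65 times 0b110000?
Convert 0o65 (octal) → 6×8 + 5 = 53 (decimal)
Convert 0b110000 (binary) → 32 + 16 = 48 (decimal)
Compute 53 × 48 = 2544
2544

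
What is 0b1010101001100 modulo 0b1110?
Convert 0b1010101001100 (binary) → 4096 + 1024 + 256 + 64 + 8 + 4 = 5452 (decimal)
Convert 0b1110 (binary) → 8 + 4 + 2 = 14 (decimal)
Compute 5452 mod 14 = 6
6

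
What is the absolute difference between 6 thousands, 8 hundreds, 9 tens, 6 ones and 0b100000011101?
Convert 6 thousands, 8 hundreds, 9 tens, 6 ones (place-value notation) → 6×1000 + 8×100 + 9×10 + 6 = 6896 (decimal)
Convert 0b100000011101 (binary) → 2048 + 16 + 8 + 4 + 1 = 2077 (decimal)
Compute |6896 - 2077| = 4819
4819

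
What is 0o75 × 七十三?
Convert 0o75 (octal) → 7×8 + 5 = 61 (decimal)
Convert 七十三 (Chinese numeral) → 7×10 + 3 = 73 (decimal)
Compute 61 × 73 = 4453
4453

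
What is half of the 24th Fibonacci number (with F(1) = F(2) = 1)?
The 24th Fibonacci number (with F(1) = F(2) = 1) = 46368
Compute 46368 ÷ 2 = 23184
23184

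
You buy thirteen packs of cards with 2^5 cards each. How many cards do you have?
Convert 2^5 (power) → 32 (decimal)
Convert thirteen (English words) → 13 (decimal)
Compute 32 × 13 = 416
416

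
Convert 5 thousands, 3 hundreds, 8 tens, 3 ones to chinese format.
Convert 5 thousands, 3 hundreds, 8 tens, 3 ones (place-value notation) → 5×1000 + 3×100 + 8×10 + 3 = 5383 (decimal)
Convert 5383 (decimal) → 5383 = 5×1000 + 3×100 + 8×10 + 3 → 五千三百八十三 (Chinese numeral)
五千三百八十三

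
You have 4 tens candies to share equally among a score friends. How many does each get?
Convert 4 tens (place-value notation) → 4×10 = 40 (decimal)
Convert a score (colloquial) → 20 (decimal)
Compute 40 ÷ 20 = 2
2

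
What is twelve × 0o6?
Convert twelve (English words) → 12 (decimal)
Convert 0o6 (octal) → 6 (decimal)
Compute 12 × 6 = 72
72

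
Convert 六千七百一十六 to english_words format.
Convert 六千七百一十六 (Chinese numeral) → 6×1000 + 7×100 + 1×10 + 6 = 6716 (decimal)
Convert 6716 (decimal) → 6716 = 6×1000 + 7×100 + 16 → six thousand seven hundred sixteen (English words)
six thousand seven hundred sixteen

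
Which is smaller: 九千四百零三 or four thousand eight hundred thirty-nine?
Convert 九千四百零三 (Chinese numeral) → 9×1000 + 4×100 + 3 = 9403 (decimal)
Convert four thousand eight hundred thirty-nine (English words) → 4×1000 + 8×100 + 39 = 4839 (decimal)
Compare 9403 vs 4839: smaller = 4839
4839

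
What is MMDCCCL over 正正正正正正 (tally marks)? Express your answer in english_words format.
Convert MMDCCCL (Roman numeral) → 1000 + 1000 + 500 + 100 + 100 + 100 + 50 = 2850 (decimal)
Convert 正正正正正正 (tally marks) → 5 + 5 + 5 + 5 + 5 + 5 = 30 (decimal)
Compute 2850 ÷ 30 = 95
Convert 95 (decimal) → ninety-five (English words)
ninety-five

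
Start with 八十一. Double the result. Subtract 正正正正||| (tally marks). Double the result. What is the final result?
Convert 八十一 (Chinese numeral) → 8×10 + 1 = 81 (decimal)
Start: 81
81 × 2 = 162
Convert 正正正正||| (tally marks) → 5 + 5 + 5 + 5 + 3 = 23 (decimal)
162 - 23 = 139
139 × 2 = 278
278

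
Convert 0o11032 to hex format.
Convert 0o11032 (octal) → 1×4096 + 1×512 + 3×8 + 2 = 4634 (decimal)
Convert 4634 (decimal) → 4634 = 1×4096 + 2×256 + 1×16 + 10 → 0x121A (hexadecimal)
0x121A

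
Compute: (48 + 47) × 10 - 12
Parentheses first: 48 + 47 = 95
Multiply: 95 × 10 = 950
Subtract: 950 - 12 = 938
938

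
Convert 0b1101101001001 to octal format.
Convert 0b1101101001001 (binary) → 4096 + 2048 + 512 + 256 + 64 + 8 + 1 = 6985 (decimal)
Convert 6985 (decimal) → 6985 = 1×4096 + 5×512 + 5×64 + 1×8 + 1 → 0o15511 (octal)
0o15511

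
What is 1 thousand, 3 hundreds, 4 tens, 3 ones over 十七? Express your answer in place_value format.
Convert 1 thousand, 3 hundreds, 4 tens, 3 ones (place-value notation) → 1×1000 + 3×100 + 4×10 + 3 = 1343 (decimal)
Convert 十七 (Chinese numeral) → 1×10 + 7 = 17 (decimal)
Compute 1343 ÷ 17 = 79
Convert 79 (decimal) → 79 = 7×10 + 9 → 7 tens, 9 ones (place-value notation)
7 tens, 9 ones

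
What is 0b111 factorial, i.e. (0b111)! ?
Convert 0b111 (binary) → 4 + 2 + 1 = 7 (decimal)
Compute 7! = 5040
5040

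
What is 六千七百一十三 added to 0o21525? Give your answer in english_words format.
Convert 六千七百一十三 (Chinese numeral) → 6×1000 + 7×100 + 1×10 + 3 = 6713 (decimal)
Convert 0o21525 (octal) → 2×4096 + 1×512 + 5×64 + 2×8 + 5 = 9045 (decimal)
Compute 6713 + 9045 = 15758
Convert 15758 (decimal) → 15758 = 15×1000 + 7×100 + 58 → fifteen thousand seven hundred fifty-eight (English words)
fifteen thousand seven hundred fifty-eight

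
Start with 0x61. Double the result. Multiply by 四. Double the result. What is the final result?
Convert 0x61 (hexadecimal) → 6×16 + 1 = 97 (decimal)
Start: 97
97 × 2 = 194
Convert 四 (Chinese numeral) → 4 (decimal)
194 × 4 = 776
776 × 2 = 1552
1552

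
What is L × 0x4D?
Convert L (Roman numeral) → 50 (decimal)
Convert 0x4D (hexadecimal) → 4×16 + 13 = 77 (decimal)
Compute 50 × 77 = 3850
3850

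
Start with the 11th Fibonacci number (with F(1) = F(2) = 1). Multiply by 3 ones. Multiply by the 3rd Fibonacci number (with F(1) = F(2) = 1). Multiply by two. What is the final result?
Convert the 11th Fibonacci number (with F(1) = F(2) = 1) (Fibonacci index) → 1, 1, 2, 3, 5, 8, 13, 21, 34, 55, 89 → 89 (decimal)
Start: 89
Convert 3 ones (place-value notation) → 3 (decimal)
89 × 3 = 267
Convert the 3rd Fibonacci number (with F(1) = F(2) = 1) (Fibonacci index) → 1, 1, 2 → 2 (decimal)
267 × 2 = 534
Convert two (English words) → 2 (decimal)
534 × 2 = 1068
1068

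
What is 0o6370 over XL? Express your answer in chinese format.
Convert 0o6370 (octal) → 6×512 + 3×64 + 7×8 = 3320 (decimal)
Convert XL (Roman numeral) → 40 (decimal)
Compute 3320 ÷ 40 = 83
Convert 83 (decimal) → 83 = 8×10 + 3 → 八十三 (Chinese numeral)
八十三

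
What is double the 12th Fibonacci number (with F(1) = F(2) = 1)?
The 12th Fibonacci number (with F(1) = F(2) = 1): 1, 1, 2, 3, 5, 8, 13, 21, 34, 55, 89, 144 → 144
Compute 144 × 2 = 288
288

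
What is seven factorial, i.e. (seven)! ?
Convert seven (English words) → 7 (decimal)
Compute 7! = 5040
5040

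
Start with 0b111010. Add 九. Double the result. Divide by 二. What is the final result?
Convert 0b111010 (binary) → 32 + 16 + 8 + 2 = 58 (decimal)
Start: 58
Convert 九 (Chinese numeral) → 9 (decimal)
58 + 9 = 67
67 × 2 = 134
Convert 二 (Chinese numeral) → 2 (decimal)
134 ÷ 2 = 67
67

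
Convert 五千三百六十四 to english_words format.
Convert 五千三百六十四 (Chinese numeral) → 5×1000 + 3×100 + 6×10 + 4 = 5364 (decimal)
Convert 5364 (decimal) → 5364 = 5×1000 + 3×100 + 64 → five thousand three hundred sixty-four (English words)
five thousand three hundred sixty-four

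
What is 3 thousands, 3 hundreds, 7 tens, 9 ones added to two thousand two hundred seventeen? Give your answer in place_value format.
Convert 3 thousands, 3 hundreds, 7 tens, 9 ones (place-value notation) → 3×1000 + 3×100 + 7×10 + 9 = 3379 (decimal)
Convert two thousand two hundred seventeen (English words) → 2×1000 + 2×100 + 17 = 2217 (decimal)
Compute 3379 + 2217 = 5596
Convert 5596 (decimal) → 5596 = 5×1000 + 5×100 + 9×10 + 6 → 5 thousands, 5 hundreds, 9 tens, 6 ones (place-value notation)
5 thousands, 5 hundreds, 9 tens, 6 ones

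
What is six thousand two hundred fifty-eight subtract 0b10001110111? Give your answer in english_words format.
Convert six thousand two hundred fifty-eight (English words) → 6×1000 + 2×100 + 58 = 6258 (decimal)
Convert 0b10001110111 (binary) → 1024 + 64 + 32 + 16 + 4 + 2 + 1 = 1143 (decimal)
Compute 6258 - 1143 = 5115
Convert 5115 (decimal) → 5115 = 5×1000 + 1×100 + 15 → five thousand one hundred fifteen (English words)
five thousand one hundred fifteen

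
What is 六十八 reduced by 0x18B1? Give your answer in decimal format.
Convert 六十八 (Chinese numeral) → 6×10 + 8 = 68 (decimal)
Convert 0x18B1 (hexadecimal) → 1×4096 + 8×256 + 11×16 + 1 = 6321 (decimal)
Compute 68 - 6321 = -6253
-6253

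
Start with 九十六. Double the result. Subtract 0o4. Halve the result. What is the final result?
Convert 九十六 (Chinese numeral) → 9×10 + 6 = 96 (decimal)
Start: 96
96 × 2 = 192
Convert 0o4 (octal) → 4 (decimal)
192 - 4 = 188
188 ÷ 2 = 94
94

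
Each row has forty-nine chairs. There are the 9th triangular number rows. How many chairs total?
Convert forty-nine (English words) → 49 (decimal)
Convert the 9th triangular number (triangular index) → 9×10/2 = 45 (decimal)
Compute 49 × 45 = 2205
2205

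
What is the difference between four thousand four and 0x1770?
Convert four thousand four (English words) → 4×1000 + 4 = 4004 (decimal)
Convert 0x1770 (hexadecimal) → 1×4096 + 7×256 + 7×16 = 6000 (decimal)
Difference: |4004 - 6000| = 1996
1996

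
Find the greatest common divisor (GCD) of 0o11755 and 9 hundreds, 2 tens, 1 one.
Convert 0o11755 (octal) → 1×4096 + 1×512 + 7×64 + 5×8 + 5 = 5101 (decimal)
Convert 9 hundreds, 2 tens, 1 one (place-value notation) → 9×100 + 2×10 + 1 = 921 (decimal)
Compute gcd(5101, 921) = 1
1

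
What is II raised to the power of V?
Convert II (Roman numeral) → 1 + 1 = 2 (decimal)
Convert V (Roman numeral) → 5 (decimal)
Compute 2 ^ 5 = 32
32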